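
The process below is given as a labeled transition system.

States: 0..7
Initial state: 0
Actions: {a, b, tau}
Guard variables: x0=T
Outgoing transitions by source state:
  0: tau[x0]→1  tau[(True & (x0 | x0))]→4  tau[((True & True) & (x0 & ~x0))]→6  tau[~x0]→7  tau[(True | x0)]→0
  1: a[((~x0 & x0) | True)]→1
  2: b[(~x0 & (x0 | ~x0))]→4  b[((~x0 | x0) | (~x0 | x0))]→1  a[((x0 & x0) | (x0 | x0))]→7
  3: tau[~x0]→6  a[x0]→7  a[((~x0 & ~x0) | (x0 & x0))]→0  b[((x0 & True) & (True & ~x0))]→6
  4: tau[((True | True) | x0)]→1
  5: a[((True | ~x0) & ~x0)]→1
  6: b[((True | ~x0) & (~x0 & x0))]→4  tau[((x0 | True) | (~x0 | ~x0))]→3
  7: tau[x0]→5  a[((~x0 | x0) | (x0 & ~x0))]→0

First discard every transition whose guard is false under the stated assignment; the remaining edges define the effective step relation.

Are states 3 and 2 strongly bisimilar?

Answer: NOT BISIMILAR

Analysis:
Bisimulation quotient by refinement:
  round 0: {{0,1,2,3,4,5,6,7}}
  round 1: {{0,4,6},{1,3},{2},{5},{7}}
  round 2: {{0},{1},{2},{3},{4,6},{5},{7}}
  round 3: {{0},{1},{2},{3},{4},{5},{6},{7}}
Fixed point at round 4; 8 class(es).
[3]={3}  [2]={2}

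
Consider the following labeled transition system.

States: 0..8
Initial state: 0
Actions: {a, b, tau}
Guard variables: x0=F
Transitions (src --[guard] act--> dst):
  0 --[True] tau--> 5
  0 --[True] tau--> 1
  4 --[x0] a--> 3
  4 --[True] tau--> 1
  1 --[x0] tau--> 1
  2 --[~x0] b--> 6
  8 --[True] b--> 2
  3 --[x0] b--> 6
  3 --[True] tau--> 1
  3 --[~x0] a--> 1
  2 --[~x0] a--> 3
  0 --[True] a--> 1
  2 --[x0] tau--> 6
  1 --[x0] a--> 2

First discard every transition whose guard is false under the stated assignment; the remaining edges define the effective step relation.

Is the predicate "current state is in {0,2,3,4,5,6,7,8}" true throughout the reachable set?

Answer: INVARIANT VIOLATED at state 1

Working:
Allowed set {0,2,3,4,5,6,7,8}
R = {0,1,5}
  0: ✓
  1: outside
  5: ✓
counterexample path to 1: tau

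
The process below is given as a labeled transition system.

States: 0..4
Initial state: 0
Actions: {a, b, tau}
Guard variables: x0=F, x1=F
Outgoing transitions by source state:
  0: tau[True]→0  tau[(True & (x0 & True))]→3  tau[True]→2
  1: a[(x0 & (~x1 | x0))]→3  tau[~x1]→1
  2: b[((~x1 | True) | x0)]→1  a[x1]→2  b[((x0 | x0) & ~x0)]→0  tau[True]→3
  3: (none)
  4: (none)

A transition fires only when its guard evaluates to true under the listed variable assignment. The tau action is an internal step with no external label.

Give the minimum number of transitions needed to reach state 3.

Answer: 2

Working:
BFS to 3:
  depth 0: {0}
  depth 1: {2}
  depth 2: {1,3}
3 enters at depth 2; path tau·tau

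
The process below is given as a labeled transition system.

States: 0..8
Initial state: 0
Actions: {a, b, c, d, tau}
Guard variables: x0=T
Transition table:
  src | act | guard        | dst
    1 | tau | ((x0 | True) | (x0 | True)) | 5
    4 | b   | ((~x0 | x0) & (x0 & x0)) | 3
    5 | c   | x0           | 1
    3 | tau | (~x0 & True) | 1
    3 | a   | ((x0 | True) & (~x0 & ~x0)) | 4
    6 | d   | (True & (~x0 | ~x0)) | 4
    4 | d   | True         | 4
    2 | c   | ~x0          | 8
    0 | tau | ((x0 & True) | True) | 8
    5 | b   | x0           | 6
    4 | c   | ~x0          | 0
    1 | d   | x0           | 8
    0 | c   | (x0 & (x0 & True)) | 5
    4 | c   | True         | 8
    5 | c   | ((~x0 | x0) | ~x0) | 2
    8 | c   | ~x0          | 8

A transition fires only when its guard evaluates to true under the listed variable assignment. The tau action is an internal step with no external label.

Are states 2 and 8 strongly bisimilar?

Answer: BISIMILAR

Trace:
Bisimulation quotient by refinement:
  P[0] = {{0,1,2,3,4,5,6,7,8}}
  P[1] = {{0},{1},{2,3,6,7,8},{4},{5}}
Fixed point at round 2; 5 class(es).
[2]={2,3,6,7,8}  [8]={2,3,6,7,8}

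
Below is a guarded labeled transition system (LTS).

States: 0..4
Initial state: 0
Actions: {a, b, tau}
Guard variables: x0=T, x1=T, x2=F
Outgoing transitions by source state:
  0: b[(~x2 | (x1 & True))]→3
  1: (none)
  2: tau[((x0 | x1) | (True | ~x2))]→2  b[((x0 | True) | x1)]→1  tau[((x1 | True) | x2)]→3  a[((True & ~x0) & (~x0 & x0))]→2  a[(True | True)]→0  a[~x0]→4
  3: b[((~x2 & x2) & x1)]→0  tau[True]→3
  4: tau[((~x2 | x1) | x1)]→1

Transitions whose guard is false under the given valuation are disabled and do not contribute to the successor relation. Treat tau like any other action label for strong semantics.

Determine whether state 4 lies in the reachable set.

Answer: UNREACHABLE

Analysis:
After dropping false guards: 7 live edges.
depth 0: {0}
depth 1: {3}  now seen {0,3}
Reachable = {0,3}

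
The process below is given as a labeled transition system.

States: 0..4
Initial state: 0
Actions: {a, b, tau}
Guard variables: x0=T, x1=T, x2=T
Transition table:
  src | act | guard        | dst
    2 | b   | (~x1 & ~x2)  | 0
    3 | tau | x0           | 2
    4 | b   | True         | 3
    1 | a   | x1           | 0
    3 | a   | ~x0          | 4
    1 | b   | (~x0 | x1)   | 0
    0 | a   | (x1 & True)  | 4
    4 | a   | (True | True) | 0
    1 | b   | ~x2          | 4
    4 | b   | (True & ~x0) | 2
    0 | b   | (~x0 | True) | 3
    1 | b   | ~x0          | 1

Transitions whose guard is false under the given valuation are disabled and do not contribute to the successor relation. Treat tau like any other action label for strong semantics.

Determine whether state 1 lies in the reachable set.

Answer: UNREACHABLE

Analysis:
7 transition(s) survive guard evaluation.
L0 = {0}
L1 = {3,4}  cumulative {0,3,4}
L2 = {2}  cumulative {0,2,3,4}
R = {0,2,3,4}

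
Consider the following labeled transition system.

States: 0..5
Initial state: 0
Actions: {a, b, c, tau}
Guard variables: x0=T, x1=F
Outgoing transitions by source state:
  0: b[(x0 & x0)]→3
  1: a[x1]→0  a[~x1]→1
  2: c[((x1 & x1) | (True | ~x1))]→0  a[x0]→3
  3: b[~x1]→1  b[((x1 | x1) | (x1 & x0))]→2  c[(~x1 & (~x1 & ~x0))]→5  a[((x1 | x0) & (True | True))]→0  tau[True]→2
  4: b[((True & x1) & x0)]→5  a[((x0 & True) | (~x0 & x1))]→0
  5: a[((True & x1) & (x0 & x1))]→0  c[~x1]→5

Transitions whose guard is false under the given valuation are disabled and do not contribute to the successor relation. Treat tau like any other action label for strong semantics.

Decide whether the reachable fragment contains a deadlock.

R = {0,1,2,3}
  0: b→3  [1 out]
  1: a→1  [1 out]
  2: a→3  c→0  [2 out]
  3: a→0  b→1  tau→2  [3 out]

Answer: DEADLOCK-FREE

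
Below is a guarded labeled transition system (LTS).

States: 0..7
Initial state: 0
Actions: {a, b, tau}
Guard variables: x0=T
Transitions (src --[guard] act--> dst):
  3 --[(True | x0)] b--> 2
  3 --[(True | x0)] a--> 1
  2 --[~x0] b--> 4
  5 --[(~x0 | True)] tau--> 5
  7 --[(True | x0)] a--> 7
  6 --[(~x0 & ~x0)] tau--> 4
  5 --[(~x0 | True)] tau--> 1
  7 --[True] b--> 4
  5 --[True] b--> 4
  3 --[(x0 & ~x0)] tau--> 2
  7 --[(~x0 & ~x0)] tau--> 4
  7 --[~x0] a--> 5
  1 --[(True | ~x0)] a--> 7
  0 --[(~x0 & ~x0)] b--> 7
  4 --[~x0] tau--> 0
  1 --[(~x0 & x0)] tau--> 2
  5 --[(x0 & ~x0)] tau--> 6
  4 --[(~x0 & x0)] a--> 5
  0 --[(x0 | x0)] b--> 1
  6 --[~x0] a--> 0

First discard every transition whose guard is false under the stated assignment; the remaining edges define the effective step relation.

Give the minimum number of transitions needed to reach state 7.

Answer: 2

Trace:
BFS to 7:
  Layer 0: {0}
  Layer 1: {1}
  Layer 2: {7}
depth(7)=2, e.g. b·a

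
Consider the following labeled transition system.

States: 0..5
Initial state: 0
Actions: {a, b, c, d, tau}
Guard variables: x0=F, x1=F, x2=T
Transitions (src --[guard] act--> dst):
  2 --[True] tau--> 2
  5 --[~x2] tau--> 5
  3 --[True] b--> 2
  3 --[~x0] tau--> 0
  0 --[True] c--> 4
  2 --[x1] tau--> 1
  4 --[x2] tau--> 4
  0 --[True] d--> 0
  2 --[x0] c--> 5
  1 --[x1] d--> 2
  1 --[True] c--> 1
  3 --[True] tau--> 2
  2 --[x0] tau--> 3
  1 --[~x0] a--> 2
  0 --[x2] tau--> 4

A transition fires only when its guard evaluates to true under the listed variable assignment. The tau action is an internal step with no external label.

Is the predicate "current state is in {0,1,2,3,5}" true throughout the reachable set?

Allowed set {0,1,2,3,5}
Reachable = {0,4}
  0: ok
  4: ✗ unsafe
witness against invariant: c → 4

Answer: INVARIANT VIOLATED at state 4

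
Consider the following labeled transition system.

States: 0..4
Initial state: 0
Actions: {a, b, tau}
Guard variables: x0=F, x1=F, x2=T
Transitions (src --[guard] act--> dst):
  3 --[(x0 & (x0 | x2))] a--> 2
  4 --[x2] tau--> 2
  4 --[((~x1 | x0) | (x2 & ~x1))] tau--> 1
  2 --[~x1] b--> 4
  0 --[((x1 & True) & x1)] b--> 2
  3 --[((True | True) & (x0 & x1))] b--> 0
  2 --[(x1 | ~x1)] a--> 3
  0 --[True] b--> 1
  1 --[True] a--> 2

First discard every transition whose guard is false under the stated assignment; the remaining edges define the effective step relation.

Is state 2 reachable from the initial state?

Answer: REACHABLE

Working:
Guard filter leaves 6 enabled edge(s).
L0 = {0}
L1 = {1}  cumulative {0,1}
L2 = {2}  cumulative {0,1,2}
L3 = {3,4}  cumulative {0,1,2,3,4}
Reachable = {0,1,2,3,4}
Path to 2: b·a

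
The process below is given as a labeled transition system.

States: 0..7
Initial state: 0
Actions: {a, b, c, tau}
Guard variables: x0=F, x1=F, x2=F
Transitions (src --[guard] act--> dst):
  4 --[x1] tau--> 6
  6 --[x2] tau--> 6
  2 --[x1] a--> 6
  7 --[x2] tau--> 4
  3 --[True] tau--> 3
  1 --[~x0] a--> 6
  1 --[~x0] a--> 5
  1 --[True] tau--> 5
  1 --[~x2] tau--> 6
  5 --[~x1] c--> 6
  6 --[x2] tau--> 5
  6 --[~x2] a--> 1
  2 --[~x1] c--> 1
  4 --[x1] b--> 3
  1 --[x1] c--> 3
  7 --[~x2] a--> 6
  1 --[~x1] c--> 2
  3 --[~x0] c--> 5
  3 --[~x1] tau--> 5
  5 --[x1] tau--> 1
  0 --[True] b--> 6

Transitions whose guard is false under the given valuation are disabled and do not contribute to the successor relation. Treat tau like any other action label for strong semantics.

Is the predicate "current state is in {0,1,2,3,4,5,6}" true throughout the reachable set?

Inv-set: {0,1,2,3,4,5,6}
R = {0,1,2,5,6}
  0: ok
  1: ok
  2: ok
  5: ok
  6: ok

Answer: INVARIANT HOLDS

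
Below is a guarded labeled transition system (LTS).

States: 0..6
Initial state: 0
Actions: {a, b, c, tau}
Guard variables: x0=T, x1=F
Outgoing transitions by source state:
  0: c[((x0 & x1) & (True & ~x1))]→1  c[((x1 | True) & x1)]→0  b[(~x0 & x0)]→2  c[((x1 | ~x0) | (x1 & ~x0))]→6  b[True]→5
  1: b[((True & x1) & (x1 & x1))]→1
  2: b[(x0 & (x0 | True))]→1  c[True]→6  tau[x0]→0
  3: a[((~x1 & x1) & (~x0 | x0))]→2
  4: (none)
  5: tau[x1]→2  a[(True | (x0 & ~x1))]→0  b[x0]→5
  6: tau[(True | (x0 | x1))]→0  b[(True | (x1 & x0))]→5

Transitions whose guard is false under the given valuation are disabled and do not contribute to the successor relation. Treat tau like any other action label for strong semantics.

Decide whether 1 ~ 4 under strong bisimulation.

Answer: BISIMILAR

Analysis:
Compute ~ classes (split until stable):
  round 0: {{0,1,2,3,4,5,6}}
  round 1: {{0},{1,3,4},{2},{5},{6}}
Fixed point at round 2; 5 class(es).
[1]={1,3,4}  [4]={1,3,4}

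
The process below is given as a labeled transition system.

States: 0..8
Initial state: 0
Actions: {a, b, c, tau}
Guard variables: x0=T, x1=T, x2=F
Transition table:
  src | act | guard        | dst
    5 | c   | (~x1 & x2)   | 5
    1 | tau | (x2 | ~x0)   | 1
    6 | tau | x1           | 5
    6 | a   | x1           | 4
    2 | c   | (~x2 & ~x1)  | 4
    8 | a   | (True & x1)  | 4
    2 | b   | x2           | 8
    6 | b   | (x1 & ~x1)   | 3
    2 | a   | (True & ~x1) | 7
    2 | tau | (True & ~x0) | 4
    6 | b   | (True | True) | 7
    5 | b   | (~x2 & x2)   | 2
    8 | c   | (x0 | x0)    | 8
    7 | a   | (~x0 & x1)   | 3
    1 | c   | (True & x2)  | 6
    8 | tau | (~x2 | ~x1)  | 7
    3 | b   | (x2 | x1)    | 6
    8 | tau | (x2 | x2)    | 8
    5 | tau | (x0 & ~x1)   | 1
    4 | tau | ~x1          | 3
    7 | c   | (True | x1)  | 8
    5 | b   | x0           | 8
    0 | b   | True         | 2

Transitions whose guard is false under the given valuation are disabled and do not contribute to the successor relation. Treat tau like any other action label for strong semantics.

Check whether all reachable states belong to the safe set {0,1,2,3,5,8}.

Inv-set: {0,1,2,3,5,8}
R = {0,2}
  0: ok
  2: ok

Answer: INVARIANT HOLDS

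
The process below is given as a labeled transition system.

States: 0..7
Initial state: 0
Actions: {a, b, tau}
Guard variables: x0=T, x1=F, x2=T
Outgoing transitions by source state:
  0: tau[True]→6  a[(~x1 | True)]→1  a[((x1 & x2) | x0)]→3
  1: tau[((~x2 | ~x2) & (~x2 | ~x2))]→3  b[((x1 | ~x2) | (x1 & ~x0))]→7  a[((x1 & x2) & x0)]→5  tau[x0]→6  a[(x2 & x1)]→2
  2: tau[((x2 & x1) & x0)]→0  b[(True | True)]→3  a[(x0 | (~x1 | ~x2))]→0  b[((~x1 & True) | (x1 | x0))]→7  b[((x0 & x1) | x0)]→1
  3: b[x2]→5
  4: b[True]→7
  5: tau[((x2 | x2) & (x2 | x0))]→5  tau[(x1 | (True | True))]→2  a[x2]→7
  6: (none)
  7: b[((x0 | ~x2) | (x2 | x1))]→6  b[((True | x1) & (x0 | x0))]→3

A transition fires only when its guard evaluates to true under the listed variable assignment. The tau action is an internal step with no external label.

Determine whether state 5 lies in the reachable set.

Answer: REACHABLE

Trace:
Guard filter leaves 15 enabled edge(s).
depth 0: {0}
depth 1: {1,3,6}  cumulative {0,1,3,6}
depth 2: {5}  cumulative {0,1,3,5,6}
depth 3: {2,7}  cumulative {0,1,2,3,5,6,7}
Reach set: {0,1,2,3,5,6,7}
witness 5: a·b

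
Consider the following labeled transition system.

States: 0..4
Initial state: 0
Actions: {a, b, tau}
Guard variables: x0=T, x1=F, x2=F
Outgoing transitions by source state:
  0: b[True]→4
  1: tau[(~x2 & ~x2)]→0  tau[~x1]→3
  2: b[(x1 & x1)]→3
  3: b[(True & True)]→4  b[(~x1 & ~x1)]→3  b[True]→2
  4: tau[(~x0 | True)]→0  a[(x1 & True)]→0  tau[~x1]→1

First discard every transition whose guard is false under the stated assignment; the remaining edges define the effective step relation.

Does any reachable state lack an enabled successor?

R = {0,1,2,3,4}
  0: b→4  [1 exit(s)]
  1: tau→0  tau→3  [2 exit(s)]
  2: ∅  [STUCK]
  3: b→2  b→3  b→4  [3 exit(s)]
  4: tau→0  tau→1  [2 exit(s)]
trace reaching 2: b·tau·tau·b

Answer: DEADLOCK at state 2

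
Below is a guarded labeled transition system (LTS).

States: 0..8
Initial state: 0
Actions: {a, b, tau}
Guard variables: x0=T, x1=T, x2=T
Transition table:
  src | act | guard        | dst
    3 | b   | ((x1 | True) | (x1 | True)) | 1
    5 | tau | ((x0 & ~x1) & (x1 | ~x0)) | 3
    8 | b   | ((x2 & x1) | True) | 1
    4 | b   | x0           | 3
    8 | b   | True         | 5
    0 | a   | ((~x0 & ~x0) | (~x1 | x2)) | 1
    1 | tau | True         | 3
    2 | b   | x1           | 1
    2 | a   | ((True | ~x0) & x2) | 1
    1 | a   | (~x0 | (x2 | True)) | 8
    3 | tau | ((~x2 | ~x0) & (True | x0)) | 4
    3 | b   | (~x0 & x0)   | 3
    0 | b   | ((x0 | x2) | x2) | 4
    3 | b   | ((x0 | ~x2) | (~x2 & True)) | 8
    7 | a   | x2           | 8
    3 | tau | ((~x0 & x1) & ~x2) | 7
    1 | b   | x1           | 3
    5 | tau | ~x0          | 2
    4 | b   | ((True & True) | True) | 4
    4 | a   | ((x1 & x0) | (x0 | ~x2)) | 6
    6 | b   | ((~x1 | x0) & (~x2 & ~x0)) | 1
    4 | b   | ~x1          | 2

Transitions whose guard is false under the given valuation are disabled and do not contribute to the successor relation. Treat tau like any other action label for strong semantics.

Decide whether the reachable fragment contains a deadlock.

Reachable = {0,1,3,4,5,6,8}
  0: a→1  b→4  [deg 2]
  1: a→8  b→3  tau→3  [deg 3]
  3: b→1  b→8  [deg 2]
  4: a→6  b→3  b→4  [deg 3]
  5: ∅  [no exit]
  6: ∅  [no exit]
  8: b→1  b→5  [deg 2]
trace reaching 5: a·a·b

Answer: DEADLOCK at state 5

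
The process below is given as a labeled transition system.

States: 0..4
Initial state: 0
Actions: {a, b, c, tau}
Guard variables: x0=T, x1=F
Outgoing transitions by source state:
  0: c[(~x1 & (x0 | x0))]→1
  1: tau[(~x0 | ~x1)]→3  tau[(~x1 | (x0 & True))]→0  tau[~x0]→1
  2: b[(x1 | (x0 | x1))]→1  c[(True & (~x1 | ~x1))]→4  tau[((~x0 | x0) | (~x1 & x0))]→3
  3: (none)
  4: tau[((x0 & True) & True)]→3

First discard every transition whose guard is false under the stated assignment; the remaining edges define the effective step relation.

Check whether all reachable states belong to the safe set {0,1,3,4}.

Safe = {0,1,3,4}
Reachable = {0,1,3}
  0: safe
  1: safe
  3: safe

Answer: INVARIANT HOLDS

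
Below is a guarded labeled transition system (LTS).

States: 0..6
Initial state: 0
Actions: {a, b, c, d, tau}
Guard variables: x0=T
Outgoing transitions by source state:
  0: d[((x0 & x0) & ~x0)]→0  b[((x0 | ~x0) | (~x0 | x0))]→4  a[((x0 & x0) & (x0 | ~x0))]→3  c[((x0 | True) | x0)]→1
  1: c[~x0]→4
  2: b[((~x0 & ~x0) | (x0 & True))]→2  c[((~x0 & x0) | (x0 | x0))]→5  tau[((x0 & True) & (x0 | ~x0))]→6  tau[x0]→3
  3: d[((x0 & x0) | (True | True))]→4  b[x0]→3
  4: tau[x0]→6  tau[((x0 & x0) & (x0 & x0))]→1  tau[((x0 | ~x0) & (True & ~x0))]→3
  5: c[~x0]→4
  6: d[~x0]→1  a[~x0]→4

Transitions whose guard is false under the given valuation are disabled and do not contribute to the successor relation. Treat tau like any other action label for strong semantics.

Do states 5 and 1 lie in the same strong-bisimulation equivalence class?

Answer: BISIMILAR

Working:
Bisimulation quotient by refinement:
  P[0] = {{0,1,2,3,4,5,6}}
  P[1] = {{0},{1,5,6},{2},{3},{4}}
Fixed point at round 2; 5 class(es).
[5]={1,5,6}  [1]={1,5,6}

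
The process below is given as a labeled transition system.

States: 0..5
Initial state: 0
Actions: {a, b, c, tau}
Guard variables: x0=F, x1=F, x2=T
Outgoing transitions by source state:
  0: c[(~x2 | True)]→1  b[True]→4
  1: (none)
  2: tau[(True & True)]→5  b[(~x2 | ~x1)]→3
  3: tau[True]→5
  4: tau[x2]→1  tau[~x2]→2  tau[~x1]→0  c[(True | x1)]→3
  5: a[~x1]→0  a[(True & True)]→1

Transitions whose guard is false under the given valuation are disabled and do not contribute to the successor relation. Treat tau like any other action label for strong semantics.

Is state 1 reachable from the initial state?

Answer: REACHABLE

Analysis:
10 transition(s) survive guard evaluation.
depth 0: {0}
depth 1: {1,4}  now seen {0,1,4}
depth 2: {3}  now seen {0,1,3,4}
depth 3: {5}  now seen {0,1,3,4,5}
Reach set: {0,1,3,4,5}
trace reaching 1: c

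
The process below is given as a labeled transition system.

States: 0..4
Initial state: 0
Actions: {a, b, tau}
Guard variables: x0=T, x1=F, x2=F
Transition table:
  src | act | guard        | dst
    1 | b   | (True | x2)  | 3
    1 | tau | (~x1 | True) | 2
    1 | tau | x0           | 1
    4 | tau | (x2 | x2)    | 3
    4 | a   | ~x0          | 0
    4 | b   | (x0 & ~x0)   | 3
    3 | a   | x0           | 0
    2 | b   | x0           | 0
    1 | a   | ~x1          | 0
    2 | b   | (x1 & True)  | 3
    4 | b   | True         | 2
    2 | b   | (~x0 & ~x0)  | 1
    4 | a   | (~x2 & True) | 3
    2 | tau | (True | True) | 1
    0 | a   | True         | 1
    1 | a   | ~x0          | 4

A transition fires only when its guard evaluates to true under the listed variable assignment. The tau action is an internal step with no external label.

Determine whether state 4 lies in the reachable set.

Answer: UNREACHABLE

Working:
After dropping false guards: 10 live edges.
depth 0: {0}
depth 1: {1}  now seen {0,1}
depth 2: {2,3}  now seen {0,1,2,3}
Reach set: {0,1,2,3}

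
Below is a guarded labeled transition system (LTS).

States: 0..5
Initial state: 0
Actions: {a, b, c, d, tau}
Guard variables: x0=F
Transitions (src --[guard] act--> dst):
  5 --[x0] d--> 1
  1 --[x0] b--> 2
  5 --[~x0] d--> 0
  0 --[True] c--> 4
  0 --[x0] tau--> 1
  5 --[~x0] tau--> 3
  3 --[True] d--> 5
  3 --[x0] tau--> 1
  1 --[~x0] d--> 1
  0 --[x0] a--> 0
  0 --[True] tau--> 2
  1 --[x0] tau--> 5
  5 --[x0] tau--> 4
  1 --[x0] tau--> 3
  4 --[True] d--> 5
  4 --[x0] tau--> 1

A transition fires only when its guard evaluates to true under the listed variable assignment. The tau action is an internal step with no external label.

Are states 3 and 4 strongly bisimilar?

Answer: BISIMILAR

Trace:
Refine partition for ~:
  π0 = {{0,1,2,3,4,5}}
  π1 = {{0},{1,3,4},{2},{5}}
  π2 = {{0},{1},{2},{3,4},{5}}
stable after 3 split(s): 5 block(s)
3∈{3,4}, 4∈{3,4}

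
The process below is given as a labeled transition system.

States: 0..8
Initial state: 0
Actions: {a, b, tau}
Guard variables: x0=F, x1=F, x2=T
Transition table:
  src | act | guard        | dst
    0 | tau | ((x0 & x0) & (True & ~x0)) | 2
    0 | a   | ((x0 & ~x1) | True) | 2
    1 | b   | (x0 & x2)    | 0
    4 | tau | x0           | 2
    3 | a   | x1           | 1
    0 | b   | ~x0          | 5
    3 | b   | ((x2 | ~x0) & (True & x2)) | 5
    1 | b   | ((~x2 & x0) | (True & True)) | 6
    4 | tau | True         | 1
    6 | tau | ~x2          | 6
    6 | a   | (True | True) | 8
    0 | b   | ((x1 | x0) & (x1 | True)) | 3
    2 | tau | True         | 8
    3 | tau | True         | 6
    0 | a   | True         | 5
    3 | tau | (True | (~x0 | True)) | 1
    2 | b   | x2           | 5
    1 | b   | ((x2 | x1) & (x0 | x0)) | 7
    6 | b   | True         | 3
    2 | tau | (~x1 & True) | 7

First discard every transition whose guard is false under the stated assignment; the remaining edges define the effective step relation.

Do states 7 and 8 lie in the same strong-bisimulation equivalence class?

Answer: BISIMILAR

Working:
Refine partition for ~:
  P[0] = {{0,1,2,3,4,5,6,7,8}}
  P[1] = {{0,6},{1},{2,3},{4},{5,7,8}}
  P[2] = {{0},{1},{2},{3},{4},{5,7,8},{6}}
Fixed point at round 3; 7 class(es).
7∈{5,7,8}, 8∈{5,7,8}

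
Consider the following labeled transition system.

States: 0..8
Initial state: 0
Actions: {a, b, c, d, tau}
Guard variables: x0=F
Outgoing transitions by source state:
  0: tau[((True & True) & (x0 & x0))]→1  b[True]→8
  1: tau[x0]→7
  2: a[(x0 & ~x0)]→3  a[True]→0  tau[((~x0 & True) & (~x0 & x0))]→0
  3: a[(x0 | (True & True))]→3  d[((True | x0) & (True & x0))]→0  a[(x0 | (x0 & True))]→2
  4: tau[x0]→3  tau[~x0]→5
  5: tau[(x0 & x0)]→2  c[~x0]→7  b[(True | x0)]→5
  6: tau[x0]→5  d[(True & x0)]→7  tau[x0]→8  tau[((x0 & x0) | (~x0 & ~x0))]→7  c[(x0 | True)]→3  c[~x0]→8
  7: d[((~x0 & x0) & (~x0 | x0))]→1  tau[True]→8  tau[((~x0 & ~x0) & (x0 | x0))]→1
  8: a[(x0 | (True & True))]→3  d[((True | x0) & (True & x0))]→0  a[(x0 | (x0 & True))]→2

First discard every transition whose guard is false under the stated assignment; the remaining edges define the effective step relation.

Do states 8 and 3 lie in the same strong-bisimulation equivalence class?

Answer: BISIMILAR

Working:
Compute ~ classes (split until stable):
  π0 = {{0,1,2,3,4,5,6,7,8}}
  π1 = {{0},{1},{2,3,8},{4,7},{5},{6}}
  π2 = {{0},{1},{2},{3,8},{4},{5},{6},{7}}
8 equivalence class(es) (converged in 3)
[8]={3,8}  [3]={3,8}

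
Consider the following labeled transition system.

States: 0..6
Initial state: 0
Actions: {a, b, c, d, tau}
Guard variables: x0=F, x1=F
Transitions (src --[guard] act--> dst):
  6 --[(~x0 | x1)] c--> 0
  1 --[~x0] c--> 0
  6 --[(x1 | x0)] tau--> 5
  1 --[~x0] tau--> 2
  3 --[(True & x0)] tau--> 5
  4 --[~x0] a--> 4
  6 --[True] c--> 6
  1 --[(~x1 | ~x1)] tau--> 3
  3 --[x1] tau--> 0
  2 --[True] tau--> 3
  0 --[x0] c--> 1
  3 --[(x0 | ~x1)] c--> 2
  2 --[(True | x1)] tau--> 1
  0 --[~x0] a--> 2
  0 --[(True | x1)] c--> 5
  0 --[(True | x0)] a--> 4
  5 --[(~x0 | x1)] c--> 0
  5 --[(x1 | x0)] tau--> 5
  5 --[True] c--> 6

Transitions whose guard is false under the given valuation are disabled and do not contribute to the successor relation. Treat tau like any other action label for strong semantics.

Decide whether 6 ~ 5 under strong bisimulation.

Bisimulation quotient by refinement:
  round 0: {{0,1,2,3,4,5,6}}
  round 1: {{0},{1},{2},{3,5,6},{4}}
  round 2: {{0},{1},{2},{3},{4},{5,6}}
stable after 3 split(s): 6 block(s)
class of 6: {5,6}; class of 5: {5,6}

Answer: BISIMILAR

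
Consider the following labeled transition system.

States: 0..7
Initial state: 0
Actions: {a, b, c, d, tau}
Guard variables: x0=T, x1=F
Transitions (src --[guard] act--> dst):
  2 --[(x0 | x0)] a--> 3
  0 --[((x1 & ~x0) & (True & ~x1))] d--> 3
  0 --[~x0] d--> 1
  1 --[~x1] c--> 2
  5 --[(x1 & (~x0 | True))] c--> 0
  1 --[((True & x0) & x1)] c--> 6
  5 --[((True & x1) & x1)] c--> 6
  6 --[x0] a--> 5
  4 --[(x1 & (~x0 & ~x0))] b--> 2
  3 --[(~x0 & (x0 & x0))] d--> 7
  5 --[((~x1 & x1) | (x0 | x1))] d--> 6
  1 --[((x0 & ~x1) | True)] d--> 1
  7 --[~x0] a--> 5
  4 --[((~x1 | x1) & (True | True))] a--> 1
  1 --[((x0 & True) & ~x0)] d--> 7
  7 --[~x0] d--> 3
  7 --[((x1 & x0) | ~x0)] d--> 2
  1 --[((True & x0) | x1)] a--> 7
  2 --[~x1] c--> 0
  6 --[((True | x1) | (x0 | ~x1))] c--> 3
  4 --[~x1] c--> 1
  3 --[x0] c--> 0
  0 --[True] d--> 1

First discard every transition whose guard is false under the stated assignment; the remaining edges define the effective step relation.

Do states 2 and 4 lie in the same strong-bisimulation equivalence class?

Compute ~ classes (split until stable):
  P[0] = {{0,1,2,3,4,5,6,7}}
  P[1] = {{0,5},{1},{2,4,6},{3},{7}}
  P[2] = {{0},{1},{2},{3},{4},{5},{6},{7}}
8 equivalence class(es) (converged in 3)
[2]={2}  [4]={4}

Answer: NOT BISIMILAR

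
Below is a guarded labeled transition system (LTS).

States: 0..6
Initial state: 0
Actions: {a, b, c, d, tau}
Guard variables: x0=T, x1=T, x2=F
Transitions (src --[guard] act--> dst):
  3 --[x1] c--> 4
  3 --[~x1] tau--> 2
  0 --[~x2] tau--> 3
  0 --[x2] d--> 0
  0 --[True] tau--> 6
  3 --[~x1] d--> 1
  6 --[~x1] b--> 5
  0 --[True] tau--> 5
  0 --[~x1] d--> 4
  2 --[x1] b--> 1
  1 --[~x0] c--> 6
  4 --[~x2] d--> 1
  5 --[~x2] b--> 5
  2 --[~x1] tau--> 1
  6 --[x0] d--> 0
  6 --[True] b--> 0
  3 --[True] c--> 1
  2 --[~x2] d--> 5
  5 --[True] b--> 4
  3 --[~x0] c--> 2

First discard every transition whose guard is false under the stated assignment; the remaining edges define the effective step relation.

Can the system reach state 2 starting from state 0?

Guard filter leaves 12 enabled edge(s).
Layer 0: {0}
Layer 1: {3,5,6}  cumulative {0,3,5,6}
Layer 2: {1,4}  cumulative {0,1,3,4,5,6}
Reachable = {0,1,3,4,5,6}

Answer: UNREACHABLE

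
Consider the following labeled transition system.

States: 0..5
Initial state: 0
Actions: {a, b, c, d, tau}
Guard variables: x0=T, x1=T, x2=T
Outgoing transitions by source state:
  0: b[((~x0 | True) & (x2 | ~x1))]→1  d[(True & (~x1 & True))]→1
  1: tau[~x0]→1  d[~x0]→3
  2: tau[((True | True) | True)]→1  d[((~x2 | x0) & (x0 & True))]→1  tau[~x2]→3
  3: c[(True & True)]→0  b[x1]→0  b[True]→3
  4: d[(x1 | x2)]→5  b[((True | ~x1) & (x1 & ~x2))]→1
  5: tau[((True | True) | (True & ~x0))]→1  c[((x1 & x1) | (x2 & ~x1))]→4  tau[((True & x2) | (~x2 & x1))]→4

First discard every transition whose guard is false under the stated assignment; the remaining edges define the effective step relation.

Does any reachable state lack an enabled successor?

Answer: DEADLOCK at state 1

Analysis:
Reachable = {0,1}
  0: b→1  [1 out]
  1: ∅  [STUCK]
Path to 1: b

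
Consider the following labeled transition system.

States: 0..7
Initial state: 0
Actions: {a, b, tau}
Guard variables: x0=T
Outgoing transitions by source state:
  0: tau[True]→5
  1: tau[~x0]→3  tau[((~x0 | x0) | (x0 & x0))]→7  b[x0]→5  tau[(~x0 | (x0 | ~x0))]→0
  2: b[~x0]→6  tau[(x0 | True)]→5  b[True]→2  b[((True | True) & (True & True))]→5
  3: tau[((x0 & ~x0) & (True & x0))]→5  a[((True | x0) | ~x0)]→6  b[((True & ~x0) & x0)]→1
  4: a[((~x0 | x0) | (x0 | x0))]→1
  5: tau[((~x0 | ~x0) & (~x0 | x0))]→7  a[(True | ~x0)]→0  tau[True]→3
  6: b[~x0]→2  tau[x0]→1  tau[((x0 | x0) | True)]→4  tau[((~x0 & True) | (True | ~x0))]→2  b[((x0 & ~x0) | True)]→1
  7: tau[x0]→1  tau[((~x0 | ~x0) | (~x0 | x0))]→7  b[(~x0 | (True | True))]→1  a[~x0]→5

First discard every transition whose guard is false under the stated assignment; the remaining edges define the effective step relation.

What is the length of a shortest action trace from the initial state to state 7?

BFS to 7:
  L0 = {0}
  L1 = {5}
  L2 = {3}
  L3 = {6}
  L4 = {1,2,4}
  L5 = {7}
first hit 7 at d=5 via tau·tau·a·b·tau

Answer: 5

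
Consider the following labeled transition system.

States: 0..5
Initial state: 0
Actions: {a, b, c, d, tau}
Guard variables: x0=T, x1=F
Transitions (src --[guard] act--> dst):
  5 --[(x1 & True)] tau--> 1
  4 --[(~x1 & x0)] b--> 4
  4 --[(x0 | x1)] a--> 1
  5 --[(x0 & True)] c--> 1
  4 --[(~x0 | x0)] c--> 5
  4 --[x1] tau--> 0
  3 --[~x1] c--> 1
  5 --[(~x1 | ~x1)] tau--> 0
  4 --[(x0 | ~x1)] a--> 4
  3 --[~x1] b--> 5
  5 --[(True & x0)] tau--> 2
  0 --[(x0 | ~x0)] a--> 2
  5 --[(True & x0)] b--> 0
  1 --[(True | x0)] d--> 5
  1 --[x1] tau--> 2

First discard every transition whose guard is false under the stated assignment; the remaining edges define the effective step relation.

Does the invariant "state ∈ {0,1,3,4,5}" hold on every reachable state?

Inv-set: {0,1,3,4,5}
R = {0,2}
  0: ok
  2: VIOLATES
witness against invariant: a → 2

Answer: INVARIANT VIOLATED at state 2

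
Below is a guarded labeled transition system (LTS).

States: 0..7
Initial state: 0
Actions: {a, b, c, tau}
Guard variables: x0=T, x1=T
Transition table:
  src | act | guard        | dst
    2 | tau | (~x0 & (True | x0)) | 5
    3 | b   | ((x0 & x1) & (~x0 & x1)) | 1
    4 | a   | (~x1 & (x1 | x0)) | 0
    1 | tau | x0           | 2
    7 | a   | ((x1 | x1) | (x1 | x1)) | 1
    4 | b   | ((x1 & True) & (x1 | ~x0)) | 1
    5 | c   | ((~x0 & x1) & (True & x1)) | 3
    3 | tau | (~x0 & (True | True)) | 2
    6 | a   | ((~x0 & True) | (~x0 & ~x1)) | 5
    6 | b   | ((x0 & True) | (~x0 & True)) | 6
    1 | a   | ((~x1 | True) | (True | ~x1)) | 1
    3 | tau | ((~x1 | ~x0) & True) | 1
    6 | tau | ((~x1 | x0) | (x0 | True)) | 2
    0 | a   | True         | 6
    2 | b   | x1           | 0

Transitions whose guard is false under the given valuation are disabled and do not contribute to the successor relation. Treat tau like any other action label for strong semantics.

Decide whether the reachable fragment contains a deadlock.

Answer: DEADLOCK-FREE

Analysis:
R = {0,2,6}
  0: a→6  [1 exit(s)]
  2: b→0  [1 exit(s)]
  6: b→6  tau→2  [2 exit(s)]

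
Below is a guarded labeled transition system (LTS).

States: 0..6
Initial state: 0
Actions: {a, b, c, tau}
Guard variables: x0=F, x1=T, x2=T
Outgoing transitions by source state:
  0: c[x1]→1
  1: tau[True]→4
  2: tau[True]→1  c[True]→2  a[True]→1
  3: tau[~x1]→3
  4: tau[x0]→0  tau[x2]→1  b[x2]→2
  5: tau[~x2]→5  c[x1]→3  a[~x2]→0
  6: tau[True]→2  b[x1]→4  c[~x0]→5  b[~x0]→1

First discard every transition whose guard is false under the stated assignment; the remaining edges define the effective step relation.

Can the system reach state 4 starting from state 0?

Answer: REACHABLE

Working:
12 transition(s) survive guard evaluation.
L0 = {0}
L1 = {1}  now seen {0,1}
L2 = {4}  now seen {0,1,4}
L3 = {2}  now seen {0,1,2,4}
R = {0,1,2,4}
witness 4: c·tau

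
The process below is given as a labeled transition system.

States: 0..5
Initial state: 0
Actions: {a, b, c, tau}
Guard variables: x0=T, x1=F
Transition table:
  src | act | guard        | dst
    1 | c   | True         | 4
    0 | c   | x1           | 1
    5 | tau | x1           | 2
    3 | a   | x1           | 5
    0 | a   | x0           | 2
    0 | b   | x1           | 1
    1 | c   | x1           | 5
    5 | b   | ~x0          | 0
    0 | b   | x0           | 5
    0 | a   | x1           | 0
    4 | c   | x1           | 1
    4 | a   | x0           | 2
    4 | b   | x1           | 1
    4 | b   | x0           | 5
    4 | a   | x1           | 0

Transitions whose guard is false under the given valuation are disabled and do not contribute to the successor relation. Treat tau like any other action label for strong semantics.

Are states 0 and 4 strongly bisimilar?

Refine partition for ~:
  P[0] = {{0,1,2,3,4,5}}
  P[1] = {{0,4},{1},{2,3,5}}
3 equivalence class(es) (converged in 2)
[0]={0,4}  [4]={0,4}

Answer: BISIMILAR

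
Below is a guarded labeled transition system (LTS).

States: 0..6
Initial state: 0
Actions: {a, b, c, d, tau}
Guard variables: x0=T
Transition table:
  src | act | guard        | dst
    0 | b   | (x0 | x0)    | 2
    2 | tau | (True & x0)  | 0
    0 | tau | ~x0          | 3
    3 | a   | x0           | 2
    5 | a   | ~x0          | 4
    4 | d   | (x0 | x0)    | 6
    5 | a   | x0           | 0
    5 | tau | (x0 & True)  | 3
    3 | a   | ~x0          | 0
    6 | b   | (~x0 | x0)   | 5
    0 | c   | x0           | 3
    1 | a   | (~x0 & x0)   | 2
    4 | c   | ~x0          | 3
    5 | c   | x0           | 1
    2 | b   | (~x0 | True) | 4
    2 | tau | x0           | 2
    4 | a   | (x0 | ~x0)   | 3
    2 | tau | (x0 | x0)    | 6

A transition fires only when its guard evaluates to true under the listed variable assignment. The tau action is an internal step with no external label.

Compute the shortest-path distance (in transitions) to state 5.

Answer: 3

Working:
Layered search for 5:
  L0 = {0}
  L1 = {2,3}
  L2 = {4,6}
  L3 = {5}
first hit 5 at d=3 via b·tau·b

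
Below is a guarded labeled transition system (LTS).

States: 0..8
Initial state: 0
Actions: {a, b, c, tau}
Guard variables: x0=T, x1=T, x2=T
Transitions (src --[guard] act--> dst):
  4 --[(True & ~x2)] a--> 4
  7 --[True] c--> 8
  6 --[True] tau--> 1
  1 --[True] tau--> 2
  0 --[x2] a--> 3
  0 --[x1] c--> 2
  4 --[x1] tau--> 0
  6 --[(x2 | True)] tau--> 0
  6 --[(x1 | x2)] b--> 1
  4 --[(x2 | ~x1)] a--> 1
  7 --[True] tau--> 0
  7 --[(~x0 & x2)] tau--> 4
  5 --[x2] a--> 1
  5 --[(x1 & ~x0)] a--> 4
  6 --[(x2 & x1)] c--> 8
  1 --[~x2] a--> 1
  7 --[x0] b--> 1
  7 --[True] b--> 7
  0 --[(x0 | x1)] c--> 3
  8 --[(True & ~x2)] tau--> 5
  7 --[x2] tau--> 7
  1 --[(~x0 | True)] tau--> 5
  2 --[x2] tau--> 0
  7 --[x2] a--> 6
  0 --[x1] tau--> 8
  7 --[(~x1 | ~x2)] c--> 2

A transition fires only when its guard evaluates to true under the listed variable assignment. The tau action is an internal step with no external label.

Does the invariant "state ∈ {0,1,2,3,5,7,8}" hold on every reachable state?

Inv-set: {0,1,2,3,5,7,8}
R = {0,2,3,8}
  0: safe
  2: safe
  3: safe
  8: safe

Answer: INVARIANT HOLDS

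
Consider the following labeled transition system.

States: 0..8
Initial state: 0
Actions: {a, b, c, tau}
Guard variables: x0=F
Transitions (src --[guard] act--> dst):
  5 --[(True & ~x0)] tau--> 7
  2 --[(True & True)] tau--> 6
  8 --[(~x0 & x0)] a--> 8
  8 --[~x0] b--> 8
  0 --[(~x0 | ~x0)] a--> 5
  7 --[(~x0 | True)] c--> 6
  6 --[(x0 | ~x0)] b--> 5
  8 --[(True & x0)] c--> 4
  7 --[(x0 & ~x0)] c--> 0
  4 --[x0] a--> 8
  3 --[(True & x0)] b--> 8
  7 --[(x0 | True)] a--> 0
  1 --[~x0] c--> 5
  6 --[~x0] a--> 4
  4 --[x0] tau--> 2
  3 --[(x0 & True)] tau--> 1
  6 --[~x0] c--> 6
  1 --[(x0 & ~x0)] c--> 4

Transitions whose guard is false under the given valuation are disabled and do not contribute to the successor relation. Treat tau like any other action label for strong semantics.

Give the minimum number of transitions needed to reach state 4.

Breadth-first toward 4:
  Layer 0: {0}
  Layer 1: {5}
  Layer 2: {7}
  Layer 3: {6}
  Layer 4: {4}
depth(4)=4, e.g. a·tau·c·a

Answer: 4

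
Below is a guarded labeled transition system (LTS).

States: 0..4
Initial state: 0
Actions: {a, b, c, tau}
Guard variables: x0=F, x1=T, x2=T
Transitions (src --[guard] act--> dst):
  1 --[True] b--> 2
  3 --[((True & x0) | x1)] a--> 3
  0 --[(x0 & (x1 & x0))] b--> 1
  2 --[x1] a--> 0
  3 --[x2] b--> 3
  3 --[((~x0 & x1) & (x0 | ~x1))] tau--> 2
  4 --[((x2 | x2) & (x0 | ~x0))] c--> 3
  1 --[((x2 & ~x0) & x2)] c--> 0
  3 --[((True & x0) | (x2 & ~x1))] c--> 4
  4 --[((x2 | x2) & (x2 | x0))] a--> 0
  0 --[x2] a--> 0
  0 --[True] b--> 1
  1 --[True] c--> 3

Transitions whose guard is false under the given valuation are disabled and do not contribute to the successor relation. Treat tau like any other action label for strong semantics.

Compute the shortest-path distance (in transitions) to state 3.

Layered search for 3:
  L0 = {0}
  L1 = {1}
  L2 = {2,3}
first hit 3 at d=2 via b·c

Answer: 2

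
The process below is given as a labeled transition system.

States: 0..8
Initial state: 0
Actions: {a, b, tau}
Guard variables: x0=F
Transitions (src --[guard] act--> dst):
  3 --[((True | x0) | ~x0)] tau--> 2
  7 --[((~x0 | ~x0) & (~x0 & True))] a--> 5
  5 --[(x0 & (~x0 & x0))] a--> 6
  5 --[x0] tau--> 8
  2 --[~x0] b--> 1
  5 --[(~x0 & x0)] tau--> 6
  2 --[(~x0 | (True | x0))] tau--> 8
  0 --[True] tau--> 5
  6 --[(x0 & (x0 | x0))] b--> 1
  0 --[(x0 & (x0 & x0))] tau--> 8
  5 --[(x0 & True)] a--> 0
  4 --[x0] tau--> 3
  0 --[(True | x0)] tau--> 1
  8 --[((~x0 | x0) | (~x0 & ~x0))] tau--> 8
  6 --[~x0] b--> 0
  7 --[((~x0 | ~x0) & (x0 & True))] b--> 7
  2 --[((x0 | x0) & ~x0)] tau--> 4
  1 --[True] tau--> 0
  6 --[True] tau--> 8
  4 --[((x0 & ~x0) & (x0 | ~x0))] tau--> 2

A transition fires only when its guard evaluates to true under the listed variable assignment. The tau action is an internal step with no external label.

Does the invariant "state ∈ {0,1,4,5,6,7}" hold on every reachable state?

Answer: INVARIANT HOLDS

Trace:
Allowed set {0,1,4,5,6,7}
Reach set: {0,1,5}
  0: ok
  1: ok
  5: ok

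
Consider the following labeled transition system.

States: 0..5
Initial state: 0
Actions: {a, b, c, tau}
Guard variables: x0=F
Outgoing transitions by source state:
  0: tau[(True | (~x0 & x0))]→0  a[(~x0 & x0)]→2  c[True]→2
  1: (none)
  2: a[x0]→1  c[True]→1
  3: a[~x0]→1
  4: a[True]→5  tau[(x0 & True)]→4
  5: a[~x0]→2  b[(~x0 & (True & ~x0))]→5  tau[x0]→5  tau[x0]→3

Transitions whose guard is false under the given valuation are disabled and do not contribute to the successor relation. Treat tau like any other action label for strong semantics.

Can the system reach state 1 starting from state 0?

Answer: REACHABLE

Working:
After dropping false guards: 7 live edges.
Layer 0: {0}
Layer 1: {2}  cumulative {0,2}
Layer 2: {1}  cumulative {0,1,2}
Reach set: {0,1,2}
trace reaching 1: c·c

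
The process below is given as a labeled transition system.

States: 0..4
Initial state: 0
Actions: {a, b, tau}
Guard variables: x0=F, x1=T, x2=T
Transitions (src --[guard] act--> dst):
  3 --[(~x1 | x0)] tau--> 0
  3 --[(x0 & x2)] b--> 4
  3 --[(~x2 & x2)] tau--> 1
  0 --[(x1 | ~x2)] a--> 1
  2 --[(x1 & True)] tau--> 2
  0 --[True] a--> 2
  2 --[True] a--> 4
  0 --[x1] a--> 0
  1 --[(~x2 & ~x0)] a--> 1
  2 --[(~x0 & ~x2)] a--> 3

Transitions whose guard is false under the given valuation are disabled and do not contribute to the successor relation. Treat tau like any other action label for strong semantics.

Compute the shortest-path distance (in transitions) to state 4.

BFS to 4:
  depth 0: {0}
  depth 1: {1,2}
  depth 2: {4}
4 enters at depth 2; path a·a

Answer: 2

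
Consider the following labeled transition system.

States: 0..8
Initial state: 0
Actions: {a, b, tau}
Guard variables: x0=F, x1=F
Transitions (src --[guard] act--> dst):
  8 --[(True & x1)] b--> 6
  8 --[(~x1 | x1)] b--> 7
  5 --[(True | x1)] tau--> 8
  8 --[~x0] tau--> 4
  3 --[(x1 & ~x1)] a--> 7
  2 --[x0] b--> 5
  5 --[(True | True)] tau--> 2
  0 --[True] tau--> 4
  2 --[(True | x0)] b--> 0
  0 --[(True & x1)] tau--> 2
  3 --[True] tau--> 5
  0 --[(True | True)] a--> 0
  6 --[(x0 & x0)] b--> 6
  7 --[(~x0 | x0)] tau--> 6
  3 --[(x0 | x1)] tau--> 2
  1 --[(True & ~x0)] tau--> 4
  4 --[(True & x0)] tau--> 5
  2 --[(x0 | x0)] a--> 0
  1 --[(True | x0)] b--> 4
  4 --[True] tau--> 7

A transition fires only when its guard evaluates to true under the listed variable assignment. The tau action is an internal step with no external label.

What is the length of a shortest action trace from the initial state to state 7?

Answer: 2

Trace:
Layered search for 7:
  depth 0: {0}
  depth 1: {4}
  depth 2: {7}
first hit 7 at d=2 via tau·tau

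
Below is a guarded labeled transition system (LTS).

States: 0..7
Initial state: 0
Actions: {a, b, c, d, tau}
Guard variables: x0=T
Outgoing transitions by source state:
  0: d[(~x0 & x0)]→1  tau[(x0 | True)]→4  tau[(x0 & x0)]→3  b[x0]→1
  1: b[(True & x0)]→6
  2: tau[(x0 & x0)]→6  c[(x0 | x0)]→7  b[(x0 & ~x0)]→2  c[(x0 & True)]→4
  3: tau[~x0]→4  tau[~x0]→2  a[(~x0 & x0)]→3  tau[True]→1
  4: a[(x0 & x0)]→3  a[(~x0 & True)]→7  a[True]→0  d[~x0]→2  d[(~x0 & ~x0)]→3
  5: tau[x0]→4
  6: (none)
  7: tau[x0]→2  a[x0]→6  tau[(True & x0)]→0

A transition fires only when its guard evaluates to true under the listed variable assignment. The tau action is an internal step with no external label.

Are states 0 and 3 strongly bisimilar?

Answer: NOT BISIMILAR

Trace:
Bisimulation quotient by refinement:
  round 0: {{0,1,2,3,4,5,6,7}}
  round 1: {{0},{1},{2},{3,5},{4},{6},{7}}
  round 2: {{0},{1},{2},{3},{4},{5},{6},{7}}
Fixed point at round 3; 8 class(es).
0∈{0}, 3∈{3}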